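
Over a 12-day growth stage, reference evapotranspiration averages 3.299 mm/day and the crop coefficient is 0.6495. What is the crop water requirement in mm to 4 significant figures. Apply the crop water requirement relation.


Approach: apply the crop water requirement relation, CWR = ET0 * Kc * days.
CWR = 3.299 * 0.6495 * 12 = 25.71 mm
Therefore the crop water requirement = 25.71 mm.


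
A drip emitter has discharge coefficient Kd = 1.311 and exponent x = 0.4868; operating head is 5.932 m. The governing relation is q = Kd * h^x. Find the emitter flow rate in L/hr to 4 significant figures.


q = 1.311 * 5.932^0.4868 = 3.119 L/hr
Therefore the emitter flow rate = 3.119 L/hr.


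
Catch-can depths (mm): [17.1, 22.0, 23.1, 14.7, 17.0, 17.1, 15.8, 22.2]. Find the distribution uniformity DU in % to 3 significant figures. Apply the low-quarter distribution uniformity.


Approach: apply the low-quarter distribution uniformity, DU = (mean of lowest quarter of readings / overall mean)*100.
sorted lowest 2 of 8: [14.7, 15.8] -> mean = 15.250 mm
overall mean = 18.625 mm
DU = (15.250/18.625)*100 = 81.9 %
Therefore the distribution uniformity DU = 81.9 %.


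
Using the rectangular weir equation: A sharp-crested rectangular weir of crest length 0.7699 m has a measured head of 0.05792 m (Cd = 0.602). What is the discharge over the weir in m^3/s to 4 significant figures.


Approach: apply the rectangular weir equation, Q = (2/3)*Cd*L*sqrt(2g)*H^1.5.
Q = (2/3)*0.602*0.7699*sqrt(2*9.81)*0.05792^1.5 = 0.01908 m^3/s
Therefore the discharge over the weir = 0.01908 m^3/s.


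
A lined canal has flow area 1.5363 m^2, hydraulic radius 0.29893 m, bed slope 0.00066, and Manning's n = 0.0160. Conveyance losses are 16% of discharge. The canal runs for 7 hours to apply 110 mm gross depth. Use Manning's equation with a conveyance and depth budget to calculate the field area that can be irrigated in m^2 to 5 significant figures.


Approach: apply Manning's equation with a conveyance and depth budget, Q = (1/n)*A*R^(2/3)*S^(1/2); Q_field = Q*(1-loss); Area = Q_field*t/(d/1000).
Step 1 — canal discharge (Manning's equation):
  Q = (1/0.0160) * 1.5363 * 0.29893^(2/3) * 0.00066^(1/2) = 1.102828 m^3/s
Step 2 — delivered flow: Q_field = 1.102828*(1 - 16/100) = 0.9263753 m^3/s
Step 3 — volume delivered: V = 0.9263753 * 7*3600 = 23344.66 m^3
Step 4 — area served: A = V / (depth/1000) = 23344.66 / 0.11 = 212220 m^2
Therefore the field area that can be irrigated = 212220 m^2.


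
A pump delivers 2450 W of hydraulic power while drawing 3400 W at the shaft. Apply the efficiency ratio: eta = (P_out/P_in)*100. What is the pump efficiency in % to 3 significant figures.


eta = (2450 / 3400) * 100 = 72.1 %
Therefore the pump efficiency = 72.1 %.


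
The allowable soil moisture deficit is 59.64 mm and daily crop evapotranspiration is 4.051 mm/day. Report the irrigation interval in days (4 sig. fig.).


Approach: apply the irrigation interval relation, interval = SMD / ETc.
interval = 59.64 / 4.051 = 14.72 days
Therefore the irrigation interval = 14.72 days.


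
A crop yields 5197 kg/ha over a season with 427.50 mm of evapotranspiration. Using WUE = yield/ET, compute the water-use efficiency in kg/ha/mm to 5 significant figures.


WUE = 5197 / 427.50 = 12.157 kg/ha/mm
Therefore the water-use efficiency = 12.157 kg/ha/mm.


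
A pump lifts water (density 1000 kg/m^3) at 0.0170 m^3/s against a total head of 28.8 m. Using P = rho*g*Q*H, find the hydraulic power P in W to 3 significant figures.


P = 1000 * 9.81 * 0.0170 * 28.8 = 4800 W
Therefore the hydraulic power P = 4800 W.


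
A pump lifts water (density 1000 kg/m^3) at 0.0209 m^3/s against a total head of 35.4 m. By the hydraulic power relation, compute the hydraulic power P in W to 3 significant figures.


Approach: apply the hydraulic power relation, P = rho*g*Q*H.
P = 1000 * 9.81 * 0.0209 * 35.4 = 7260 W
Therefore the hydraulic power P = 7260 W.


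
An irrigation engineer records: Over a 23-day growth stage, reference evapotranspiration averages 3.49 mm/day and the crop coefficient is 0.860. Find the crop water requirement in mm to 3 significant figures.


Approach: apply the crop water requirement relation, CWR = ET0 * Kc * days.
CWR = 3.49 * 0.860 * 23 = 69.0 mm
Therefore the crop water requirement = 69.0 mm.


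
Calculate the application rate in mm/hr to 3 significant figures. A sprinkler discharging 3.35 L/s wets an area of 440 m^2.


Approach: apply the application rate relation, rate = (Q/A)*3600.
rate = (3.35 / 440) * 3600 = 27.4 mm/hr
Therefore the application rate = 27.4 mm/hr.


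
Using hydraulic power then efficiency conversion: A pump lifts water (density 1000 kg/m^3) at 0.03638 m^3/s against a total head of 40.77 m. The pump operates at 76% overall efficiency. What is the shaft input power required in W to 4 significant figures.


Approach: apply hydraulic power then efficiency conversion, P = rho*g*Q*H; P_in = P/eta.
Step 1 — hydraulic power (P = rho*g*Q*H):
  P = 1000 * 9.81 * 0.03638 * 40.77 = 14550.3 W
Step 2 — input power: P_in = P/eta = 14550.3 / 0.76 = 19150 W
Therefore the shaft input power required = 19150 W.


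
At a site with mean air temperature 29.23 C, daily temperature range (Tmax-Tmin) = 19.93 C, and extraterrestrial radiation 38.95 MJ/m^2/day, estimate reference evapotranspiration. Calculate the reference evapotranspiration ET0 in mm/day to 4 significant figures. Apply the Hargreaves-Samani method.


Approach: apply the Hargreaves-Samani method, ET0 = 0.0023*(Tmean+17.8)*sqrt(Tmax-Tmin)*0.408*Ra.
ET0 = 0.0023*(29.23+17.8)*sqrt(19.93)*0.408*38.95 = 7.674 mm/day
Therefore the reference evapotranspiration ET0 = 7.674 mm/day.


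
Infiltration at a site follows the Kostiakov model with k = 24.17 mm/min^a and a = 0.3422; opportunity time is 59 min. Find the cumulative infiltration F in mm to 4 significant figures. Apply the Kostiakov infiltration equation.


Approach: apply the Kostiakov infiltration equation, F = k*t^a.
F = 24.17 * 59^0.3422 = 97.56 mm
Therefore the cumulative infiltration F = 97.56 mm.


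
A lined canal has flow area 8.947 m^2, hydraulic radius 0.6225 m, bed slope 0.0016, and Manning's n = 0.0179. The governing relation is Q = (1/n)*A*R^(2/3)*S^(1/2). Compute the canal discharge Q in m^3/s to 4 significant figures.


Q = (1/0.0179) * 8.947 * 0.6225^(2/3) * 0.0016^(1/2) = 14.58 m^3/s
Therefore the canal discharge Q = 14.58 m^3/s.


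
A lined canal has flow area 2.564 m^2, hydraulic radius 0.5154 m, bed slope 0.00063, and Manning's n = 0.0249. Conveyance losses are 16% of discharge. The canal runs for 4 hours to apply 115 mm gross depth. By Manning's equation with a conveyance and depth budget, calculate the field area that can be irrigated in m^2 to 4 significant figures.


Approach: apply Manning's equation with a conveyance and depth budget, Q = (1/n)*A*R^(2/3)*S^(1/2); Q_field = Q*(1-loss); Area = Q_field*t/(d/1000).
Step 1 — canal discharge (Manning's equation):
  Q = (1/0.0249) * 2.564 * 0.5154^(2/3) * 0.00063^(1/2) = 1.66144 m^3/s
Step 2 — delivered flow: Q_field = 1.66144*(1 - 16/100) = 1.39561 m^3/s
Step 3 — volume delivered: V = 1.39561 * 4*3600 = 20096.8 m^3
Step 4 — area served: A = V / (depth/1000) = 20096.8 / 0.115 = 174800 m^2
Therefore the field area that can be irrigated = 174800 m^2.


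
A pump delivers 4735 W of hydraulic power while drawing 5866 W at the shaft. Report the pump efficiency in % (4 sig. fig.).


Approach: apply the efficiency ratio, eta = (P_out/P_in)*100.
eta = (4735 / 5866) * 100 = 80.72 %
Therefore the pump efficiency = 80.72 %.


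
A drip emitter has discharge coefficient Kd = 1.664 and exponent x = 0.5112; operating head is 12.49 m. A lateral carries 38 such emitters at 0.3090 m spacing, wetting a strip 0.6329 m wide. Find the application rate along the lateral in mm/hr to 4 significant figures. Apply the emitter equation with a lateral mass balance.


Approach: apply the emitter equation with a lateral mass balance, q = Kd*h^x; Q = n*q; rate = Q/(n*spacing*width).
Step 1 — single emitter flow (q = Kd*h^x):
  q = 1.664 * 12.49^0.5112 = 6.04945 L/hr
Step 2 — total lateral flow: Q = 38 * 6.04945 = 229.879 L/hr
Step 3 — wetted area: A = 38 * 0.3090 * 0.6329 = 7.43151 m^2
Step 4 — application rate: Q/A = 229.879/7.43151 = 30.93 mm/hr
Therefore the application rate along the lateral = 30.93 mm/hr.


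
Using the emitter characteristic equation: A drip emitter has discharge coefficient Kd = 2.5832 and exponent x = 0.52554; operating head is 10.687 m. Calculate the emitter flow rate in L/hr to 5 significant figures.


Approach: apply the emitter characteristic equation, q = Kd * h^x.
q = 2.5832 * 10.687^0.52554 = 8.9715 L/hr
Therefore the emitter flow rate = 8.9715 L/hr.


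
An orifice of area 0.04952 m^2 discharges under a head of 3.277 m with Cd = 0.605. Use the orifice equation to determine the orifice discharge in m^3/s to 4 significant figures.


Approach: apply the orifice equation, Q = Cd*A*sqrt(2*g*h).
Q = 0.605 * 0.04952 * sqrt(2*9.81*3.277) = 0.2402 m^3/s
Therefore the orifice discharge = 0.2402 m^3/s.


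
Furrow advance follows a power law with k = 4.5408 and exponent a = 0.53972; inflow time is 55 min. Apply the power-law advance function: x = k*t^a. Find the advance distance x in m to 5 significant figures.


x = 4.5408 * 55^0.53972 = 39.486 m
Therefore the advance distance x = 39.486 m.


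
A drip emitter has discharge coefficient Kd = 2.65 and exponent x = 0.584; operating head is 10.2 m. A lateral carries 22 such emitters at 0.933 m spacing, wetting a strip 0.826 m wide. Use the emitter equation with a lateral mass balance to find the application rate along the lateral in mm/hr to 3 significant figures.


Approach: apply the emitter equation with a lateral mass balance, q = Kd*h^x; Q = n*q; rate = Q/(n*spacing*width).
Step 1 — single emitter flow (q = Kd*h^x):
  q = 2.65 * 10.2^0.584 = 10.287 L/hr
Step 2 — total lateral flow: Q = 22 * 10.287 = 226.30 L/hr
Step 3 — wetted area: A = 22 * 0.933 * 0.826 = 16.954 m^2
Step 4 — application rate: Q/A = 226.30/16.954 = 13.3 mm/hr
Therefore the application rate along the lateral = 13.3 mm/hr.


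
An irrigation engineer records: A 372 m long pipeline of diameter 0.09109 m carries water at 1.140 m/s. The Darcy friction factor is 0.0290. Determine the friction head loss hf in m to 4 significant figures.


Approach: apply the Darcy-Weisbach equation, hf = f*(L/D)*(v^2/(2g)).
hf = 0.0290 * (372/0.09109) * (1.140^2 / (2*9.81))
hf = 7.845 m
Therefore the friction head loss hf = 7.845 m.


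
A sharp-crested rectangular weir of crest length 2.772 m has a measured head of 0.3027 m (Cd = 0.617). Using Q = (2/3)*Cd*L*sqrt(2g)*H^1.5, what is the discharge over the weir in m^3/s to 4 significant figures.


Q = (2/3)*0.617*2.772*sqrt(2*9.81)*0.3027^1.5 = 0.8411 m^3/s
Therefore the discharge over the weir = 0.8411 m^3/s.


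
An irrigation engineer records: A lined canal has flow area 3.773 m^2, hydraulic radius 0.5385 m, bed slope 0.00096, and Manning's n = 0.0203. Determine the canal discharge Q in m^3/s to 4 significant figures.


Approach: apply Manning's equation, Q = (1/n)*A*R^(2/3)*S^(1/2).
Q = (1/0.0203) * 3.773 * 0.5385^(2/3) * 0.00096^(1/2) = 3.812 m^3/s
Therefore the canal discharge Q = 3.812 m^3/s.


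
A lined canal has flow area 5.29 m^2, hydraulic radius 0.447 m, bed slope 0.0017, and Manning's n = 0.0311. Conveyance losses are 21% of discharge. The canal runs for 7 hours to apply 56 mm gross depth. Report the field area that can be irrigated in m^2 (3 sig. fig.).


Approach: apply Manning's equation with a conveyance and depth budget, Q = (1/n)*A*R^(2/3)*S^(1/2); Q_field = Q*(1-loss); Area = Q_field*t/(d/1000).
Step 1 — canal discharge (Manning's equation):
  Q = (1/0.0311) * 5.29 * 0.447^(2/3) * 0.0017^(1/2) = 4.1001 m^3/s
Step 2 — delivered flow: Q_field = 4.1001*(1 - 21/100) = 3.2391 m^3/s
Step 3 — volume delivered: V = 3.2391 * 7*3600 = 81624 m^3
Step 4 — area served: A = V / (depth/1000) = 81624 / 0.056 = 1460000 m^2
Therefore the field area that can be irrigated = 1460000 m^2.


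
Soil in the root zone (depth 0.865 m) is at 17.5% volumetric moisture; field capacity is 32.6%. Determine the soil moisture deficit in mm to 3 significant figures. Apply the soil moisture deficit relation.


Approach: apply the soil moisture deficit relation, SMD = (FC - theta)/100 * depth * 1000.
SMD = (32.6 - 17.5)/100 * 0.865 * 1000 = 131 mm
Therefore the soil moisture deficit = 131 mm.


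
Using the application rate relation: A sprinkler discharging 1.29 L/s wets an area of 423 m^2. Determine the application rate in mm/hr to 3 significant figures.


Approach: apply the application rate relation, rate = (Q/A)*3600.
rate = (1.29 / 423) * 3600 = 11.0 mm/hr
Therefore the application rate = 11.0 mm/hr.


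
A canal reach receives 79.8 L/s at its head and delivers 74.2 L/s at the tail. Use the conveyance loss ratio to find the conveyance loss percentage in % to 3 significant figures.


Approach: apply the conveyance loss ratio, loss% = ((Q_head - Q_tail)/Q_head)*100.
loss = ((79.8 - 74.2)/79.8)*100 = 7.02 %
Therefore the conveyance loss percentage = 7.02 %.


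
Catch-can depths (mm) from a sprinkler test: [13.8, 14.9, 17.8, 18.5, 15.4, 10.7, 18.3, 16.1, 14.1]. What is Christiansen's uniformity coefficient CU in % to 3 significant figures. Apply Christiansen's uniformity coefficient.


Approach: apply Christiansen's uniformity coefficient, CU = (1 - mean_abs_deviation/mean)*100.
mean = 15.511 mm
mean |d_i - mean| = 1.9235 mm
CU = (1 - 1.9235/15.511)*100 = 87.6 %
Therefore Christiansen's uniformity coefficient CU = 87.6 %.


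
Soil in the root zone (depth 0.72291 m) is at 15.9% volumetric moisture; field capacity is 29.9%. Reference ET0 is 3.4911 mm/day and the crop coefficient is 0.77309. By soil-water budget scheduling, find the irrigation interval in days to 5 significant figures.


Approach: apply soil-water budget scheduling, SMD = (FC-theta)/100*depth*1000; ETc = ET0*Kc; interval = SMD/ETc.
Step 1 — soil moisture deficit:
  SMD = (29.9 - 15.9)/100 * 0.72291 * 1000 = 101.2074 mm
Step 2 — daily crop ET (ETc = ET0*Kc):
  ETc = 3.4911 * 0.77309 = 2.698934 mm/day
Step 3 — irrigation interval (SMD/ETc):
  interval = 101.2074 / 2.698934 = 37.499 days
Therefore the irrigation interval = 37.499 days.


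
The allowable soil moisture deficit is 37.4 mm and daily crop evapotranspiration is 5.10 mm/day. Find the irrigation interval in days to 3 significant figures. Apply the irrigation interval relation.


Approach: apply the irrigation interval relation, interval = SMD / ETc.
interval = 37.4 / 5.10 = 7.33 days
Therefore the irrigation interval = 7.33 days.


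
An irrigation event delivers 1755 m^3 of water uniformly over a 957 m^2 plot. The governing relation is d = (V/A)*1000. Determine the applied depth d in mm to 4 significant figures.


d = (1755 / 957) * 1000 = 1834 mm
Therefore the applied depth d = 1834 mm.


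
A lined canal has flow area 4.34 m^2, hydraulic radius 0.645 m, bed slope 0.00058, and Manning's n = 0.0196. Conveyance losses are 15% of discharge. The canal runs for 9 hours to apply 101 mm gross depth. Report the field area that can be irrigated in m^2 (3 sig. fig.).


Approach: apply Manning's equation with a conveyance and depth budget, Q = (1/n)*A*R^(2/3)*S^(1/2); Q_field = Q*(1-loss); Area = Q_field*t/(d/1000).
Step 1 — canal discharge (Manning's equation):
  Q = (1/0.0196) * 4.34 * 0.645^(2/3) * 0.00058^(1/2) = 3.9810 m^3/s
Step 2 — delivered flow: Q_field = 3.9810*(1 - 15/100) = 3.3838 m^3/s
Step 3 — volume delivered: V = 3.3838 * 9*3600 = 109640 m^3
Step 4 — area served: A = V / (depth/1000) = 109640 / 0.101 = 1090000 m^2
Therefore the field area that can be irrigated = 1090000 m^2.


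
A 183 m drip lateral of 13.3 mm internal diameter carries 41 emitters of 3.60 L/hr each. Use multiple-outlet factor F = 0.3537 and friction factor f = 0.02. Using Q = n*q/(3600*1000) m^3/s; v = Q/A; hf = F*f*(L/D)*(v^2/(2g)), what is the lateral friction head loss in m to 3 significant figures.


Q = 41*3.60/(3600*1000) = 4.1000e-05 m^3/s
A = pi*(13.3e-3/2)^2 = 1.3893e-04 m^2, so v = Q/A = 0.29511 m/s
hf = 0.3537*0.02*(183/0.0133)*(0.29511^2/(2*9.81)) = 0.432 m
Therefore the lateral friction head loss = 0.432 m.


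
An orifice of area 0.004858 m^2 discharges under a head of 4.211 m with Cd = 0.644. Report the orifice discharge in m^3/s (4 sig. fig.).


Approach: apply the orifice equation, Q = Cd*A*sqrt(2*g*h).
Q = 0.644 * 0.004858 * sqrt(2*9.81*4.211) = 0.02844 m^3/s
Therefore the orifice discharge = 0.02844 m^3/s.


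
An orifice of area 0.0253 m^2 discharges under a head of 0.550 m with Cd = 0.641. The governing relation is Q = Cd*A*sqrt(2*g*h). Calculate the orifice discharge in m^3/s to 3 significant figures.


Q = 0.641 * 0.0253 * sqrt(2*9.81*0.550) = 0.0533 m^3/s
Therefore the orifice discharge = 0.0533 m^3/s.


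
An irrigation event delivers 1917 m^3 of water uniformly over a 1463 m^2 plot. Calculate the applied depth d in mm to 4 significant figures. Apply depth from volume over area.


Approach: apply depth from volume over area, d = (V/A)*1000.
d = (1917 / 1463) * 1000 = 1310 mm
Therefore the applied depth d = 1310 mm.


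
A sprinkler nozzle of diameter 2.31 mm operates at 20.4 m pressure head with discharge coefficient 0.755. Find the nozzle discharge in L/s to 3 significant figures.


Approach: apply the orifice equation, Q = Cd*A*sqrt(2*g*h), A = pi*(d/2)^2.
A = pi*(2.31e-3/2)^2 = 4.1910e-06 m^2
Q = 0.755 * 4.1910e-06 * sqrt(2*9.81*20.4) * 1000 = 0.0633 L/s
Therefore the nozzle discharge = 0.0633 L/s.


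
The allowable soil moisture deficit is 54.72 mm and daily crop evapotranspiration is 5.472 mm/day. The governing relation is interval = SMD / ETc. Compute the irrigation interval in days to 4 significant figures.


interval = 54.72 / 5.472 = 10.000 days
Therefore the irrigation interval = 10.000 days.


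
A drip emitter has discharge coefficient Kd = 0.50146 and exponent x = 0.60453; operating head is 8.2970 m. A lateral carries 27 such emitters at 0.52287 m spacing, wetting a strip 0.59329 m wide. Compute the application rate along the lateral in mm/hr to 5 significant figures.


Approach: apply the emitter equation with a lateral mass balance, q = Kd*h^x; Q = n*q; rate = Q/(n*spacing*width).
Step 1 — single emitter flow (q = Kd*h^x):
  q = 0.50146 * 8.2970^0.60453 = 1.801987 L/hr
Step 2 — total lateral flow: Q = 27 * 1.801987 = 48.65365 L/hr
Step 3 — wetted area: A = 27 * 0.52287 * 0.59329 = 8.375766 m^2
Step 4 — application rate: Q/A = 48.65365/8.375766 = 5.8089 mm/hr
Therefore the application rate along the lateral = 5.8089 mm/hr.


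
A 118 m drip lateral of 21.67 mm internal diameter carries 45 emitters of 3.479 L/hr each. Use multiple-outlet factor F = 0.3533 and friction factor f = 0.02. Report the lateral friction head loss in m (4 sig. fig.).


Approach: apply Darcy-Weisbach with the multiple-outlet F-factor, Q = n*q/(3600*1000) m^3/s; v = Q/A; hf = F*f*(L/D)*(v^2/(2g)).
Q = 45*3.479/(3600*1000) = 4.34875e-05 m^3/s
A = pi*(21.67e-3/2)^2 = 3.68814e-04 m^2, so v = Q/A = 0.117912 m/s
hf = 0.3533*0.02*(118/0.02167)*(0.117912^2/(2*9.81)) = 0.02727 m
Therefore the lateral friction head loss = 0.02727 m.


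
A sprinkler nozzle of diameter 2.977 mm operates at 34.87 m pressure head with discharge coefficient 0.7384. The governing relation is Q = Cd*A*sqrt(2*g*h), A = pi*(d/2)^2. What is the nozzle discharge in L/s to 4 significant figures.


A = pi*(2.977e-3/2)^2 = 6.96061e-06 m^2
Q = 0.7384 * 6.96061e-06 * sqrt(2*9.81*34.87) * 1000 = 0.1344 L/s
Therefore the nozzle discharge = 0.1344 L/s.


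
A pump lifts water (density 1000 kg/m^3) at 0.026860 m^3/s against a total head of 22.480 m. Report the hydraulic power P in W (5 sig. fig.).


Approach: apply the hydraulic power relation, P = rho*g*Q*H.
P = 1000 * 9.81 * 0.026860 * 22.480 = 5923.4 W
Therefore the hydraulic power P = 5923.4 W.


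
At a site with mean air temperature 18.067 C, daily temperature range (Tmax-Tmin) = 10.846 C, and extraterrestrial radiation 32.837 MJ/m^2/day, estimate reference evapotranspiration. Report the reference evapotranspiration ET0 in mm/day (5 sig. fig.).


Approach: apply the Hargreaves-Samani method, ET0 = 0.0023*(Tmean+17.8)*sqrt(Tmax-Tmin)*0.408*Ra.
ET0 = 0.0023*(18.067+17.8)*sqrt(10.846)*0.408*32.837 = 3.6398 mm/day
Therefore the reference evapotranspiration ET0 = 3.6398 mm/day.


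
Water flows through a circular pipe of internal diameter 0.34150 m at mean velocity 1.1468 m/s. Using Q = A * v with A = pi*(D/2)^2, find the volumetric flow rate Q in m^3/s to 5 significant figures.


A = pi*(0.34150/2)^2 = 0.09159490 m^2
Q = 0.09159490 * 1.1468 = 0.10504 m^3/s
Therefore the volumetric flow rate Q = 0.10504 m^3/s.


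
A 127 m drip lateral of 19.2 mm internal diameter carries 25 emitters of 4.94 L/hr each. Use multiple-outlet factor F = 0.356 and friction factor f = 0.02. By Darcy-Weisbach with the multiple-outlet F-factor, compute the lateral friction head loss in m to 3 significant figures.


Approach: apply Darcy-Weisbach with the multiple-outlet F-factor, Q = n*q/(3600*1000) m^3/s; v = Q/A; hf = F*f*(L/D)*(v^2/(2g)).
Q = 25*4.94/(3600*1000) = 3.4306e-05 m^3/s
A = pi*(19.2e-3/2)^2 = 2.8953e-04 m^2, so v = Q/A = 0.11849 m/s
hf = 0.356*0.02*(127/0.0192)*(0.11849^2/(2*9.81)) = 0.0337 m
Therefore the lateral friction head loss = 0.0337 m.


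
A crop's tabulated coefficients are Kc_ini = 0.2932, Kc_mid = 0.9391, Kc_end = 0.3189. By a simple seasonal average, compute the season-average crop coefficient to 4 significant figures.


Approach: apply a simple seasonal average, Kc_avg = (Kc_ini + Kc_mid + Kc_end)/3.
Kc_avg = (0.2932 + 0.9391 + 0.3189)/3 = 0.5171
Therefore the season-average crop coefficient = 0.5171.


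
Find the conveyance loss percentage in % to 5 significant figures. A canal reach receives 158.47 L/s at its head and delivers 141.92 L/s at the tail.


Approach: apply the conveyance loss ratio, loss% = ((Q_head - Q_tail)/Q_head)*100.
loss = ((158.47 - 141.92)/158.47)*100 = 10.444 %
Therefore the conveyance loss percentage = 10.444 %.


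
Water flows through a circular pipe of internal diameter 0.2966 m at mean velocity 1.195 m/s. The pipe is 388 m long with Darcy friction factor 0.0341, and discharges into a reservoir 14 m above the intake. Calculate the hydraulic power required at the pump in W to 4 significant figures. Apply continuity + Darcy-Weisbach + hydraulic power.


Approach: apply continuity + Darcy-Weisbach + hydraulic power, Q = A*v; hf = f*(L/D)*(v^2/(2g)); H = static + hf; P = rho*g*Q*H.
Step 1 — flow rate (continuity, Q = A*v):
  A = pi*(0.2966/2)^2 = 0.0690927 m^2
  Q = 0.0690927 * 1.195 = 0.0825658 m^3/s
Step 2 — friction head loss (Darcy-Weisbach):
  hf = 0.0341 * (388/0.2966) * (1.195^2 / (2*9.81))
  hf = 3.24677 m
Step 3 — total head: H = 14 + 3.24677 = 17.2468 m
Step 4 — hydraulic power (P = rho*g*Q*H):
  P = 1000 * 9.81 * 0.0825658 * 17.2468 = 13970 W
Therefore the hydraulic power required at the pump = 13970 W.


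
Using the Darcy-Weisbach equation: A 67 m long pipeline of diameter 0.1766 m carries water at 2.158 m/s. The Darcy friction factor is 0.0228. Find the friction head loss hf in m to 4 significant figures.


Approach: apply the Darcy-Weisbach equation, hf = f*(L/D)*(v^2/(2g)).
hf = 0.0228 * (67/0.1766) * (2.158^2 / (2*9.81))
hf = 2.053 m
Therefore the friction head loss hf = 2.053 m.


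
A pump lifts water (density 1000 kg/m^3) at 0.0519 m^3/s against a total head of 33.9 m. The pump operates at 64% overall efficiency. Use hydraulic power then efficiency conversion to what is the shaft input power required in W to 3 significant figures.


Approach: apply hydraulic power then efficiency conversion, P = rho*g*Q*H; P_in = P/eta.
Step 1 — hydraulic power (P = rho*g*Q*H):
  P = 1000 * 9.81 * 0.0519 * 33.9 = 17260 W
Step 2 — input power: P_in = P/eta = 17260 / 0.64 = 27000 W
Therefore the shaft input power required = 27000 W.


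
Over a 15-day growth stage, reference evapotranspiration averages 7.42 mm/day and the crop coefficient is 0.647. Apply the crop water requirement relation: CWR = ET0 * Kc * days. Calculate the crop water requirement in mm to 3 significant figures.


CWR = 7.42 * 0.647 * 15 = 72.0 mm
Therefore the crop water requirement = 72.0 mm.


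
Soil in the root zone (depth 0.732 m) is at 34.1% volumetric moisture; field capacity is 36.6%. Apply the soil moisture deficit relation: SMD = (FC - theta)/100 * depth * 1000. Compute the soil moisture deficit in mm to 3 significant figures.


SMD = (36.6 - 34.1)/100 * 0.732 * 1000 = 18.3 mm
Therefore the soil moisture deficit = 18.3 mm.


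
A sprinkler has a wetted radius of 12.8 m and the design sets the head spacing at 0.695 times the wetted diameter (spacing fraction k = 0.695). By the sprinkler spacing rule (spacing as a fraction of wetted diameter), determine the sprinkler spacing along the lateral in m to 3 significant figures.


Approach: apply the sprinkler spacing rule (spacing as a fraction of wetted diameter), S = k*(2*R).
S = 0.695 * (2 * 12.8) = 17.8 m
Therefore the sprinkler spacing along the lateral = 17.8 m.


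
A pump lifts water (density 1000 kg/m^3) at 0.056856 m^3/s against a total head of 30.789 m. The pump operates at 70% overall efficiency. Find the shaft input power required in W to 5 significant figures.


Approach: apply hydraulic power then efficiency conversion, P = rho*g*Q*H; P_in = P/eta.
Step 1 — hydraulic power (P = rho*g*Q*H):
  P = 1000 * 9.81 * 0.056856 * 30.789 = 17172.79 W
Step 2 — input power: P_in = P/eta = 17172.79 / 0.7 = 24533 W
Therefore the shaft input power required = 24533 W.


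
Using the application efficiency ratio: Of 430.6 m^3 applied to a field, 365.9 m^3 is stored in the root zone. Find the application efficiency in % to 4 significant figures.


Approach: apply the application efficiency ratio, Ea = (stored/applied)*100.
Ea = (365.9/430.6)*100 = 84.97 %
Therefore the application efficiency = 84.97 %.


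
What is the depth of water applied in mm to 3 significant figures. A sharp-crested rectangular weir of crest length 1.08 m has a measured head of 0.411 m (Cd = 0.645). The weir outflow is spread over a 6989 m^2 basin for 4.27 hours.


Approach: apply the rectangular weir equation with a volume-to-depth conversion, Q = (2/3)*Cd*L*sqrt(2g)*H^1.5; d = Q*t/A * 1000.
Step 1 — weir discharge:
  Q = (2/3)*0.645*1.08*sqrt(2*9.81)*0.411^1.5 = 0.54201 m^3/s
Step 2 — volume: V = 0.54201 * 4.27*3600 = 8331.7 m^3
Step 3 — depth: d = V/A * 1000 = 8331.7/6989 * 1000 = 1190 mm
Therefore the depth of water applied = 1190 mm.


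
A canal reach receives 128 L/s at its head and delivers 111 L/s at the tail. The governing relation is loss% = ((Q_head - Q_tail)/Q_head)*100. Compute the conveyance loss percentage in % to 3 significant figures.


loss = ((128 - 111)/128)*100 = 13.3 %
Therefore the conveyance loss percentage = 13.3 %.


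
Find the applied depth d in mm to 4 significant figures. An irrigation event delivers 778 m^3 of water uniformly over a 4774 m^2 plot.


Approach: apply depth from volume over area, d = (V/A)*1000.
d = (778 / 4774) * 1000 = 163.0 mm
Therefore the applied depth d = 163.0 mm.


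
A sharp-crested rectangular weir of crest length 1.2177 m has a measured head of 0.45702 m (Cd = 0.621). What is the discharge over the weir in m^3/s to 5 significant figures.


Approach: apply the rectangular weir equation, Q = (2/3)*Cd*L*sqrt(2g)*H^1.5.
Q = (2/3)*0.621*1.2177*sqrt(2*9.81)*0.45702^1.5 = 0.68991 m^3/s
Therefore the discharge over the weir = 0.68991 m^3/s.


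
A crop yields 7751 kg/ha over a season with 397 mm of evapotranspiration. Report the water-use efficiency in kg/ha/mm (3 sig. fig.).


Approach: apply the water-use efficiency ratio, WUE = yield/ET.
WUE = 7751 / 397 = 19.5 kg/ha/mm
Therefore the water-use efficiency = 19.5 kg/ha/mm.


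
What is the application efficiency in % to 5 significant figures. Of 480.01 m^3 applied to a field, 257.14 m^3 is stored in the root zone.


Approach: apply the application efficiency ratio, Ea = (stored/applied)*100.
Ea = (257.14/480.01)*100 = 53.570 %
Therefore the application efficiency = 53.570 %.


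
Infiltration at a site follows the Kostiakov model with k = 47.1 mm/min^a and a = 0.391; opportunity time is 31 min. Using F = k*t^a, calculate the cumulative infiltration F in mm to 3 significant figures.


F = 47.1 * 31^0.391 = 180 mm
Therefore the cumulative infiltration F = 180 mm.


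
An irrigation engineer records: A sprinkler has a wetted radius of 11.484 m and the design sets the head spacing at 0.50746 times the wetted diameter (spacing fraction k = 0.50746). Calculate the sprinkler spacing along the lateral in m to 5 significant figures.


Approach: apply the sprinkler spacing rule (spacing as a fraction of wetted diameter), S = k*(2*R).
S = 0.50746 * (2 * 11.484) = 11.655 m
Therefore the sprinkler spacing along the lateral = 11.655 m.


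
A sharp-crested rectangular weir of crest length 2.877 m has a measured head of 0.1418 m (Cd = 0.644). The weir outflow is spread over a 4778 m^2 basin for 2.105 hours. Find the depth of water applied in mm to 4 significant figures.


Approach: apply the rectangular weir equation with a volume-to-depth conversion, Q = (2/3)*Cd*L*sqrt(2g)*H^1.5; d = Q*t/A * 1000.
Step 1 — weir discharge:
  Q = (2/3)*0.644*2.877*sqrt(2*9.81)*0.1418^1.5 = 0.292145 m^3/s
Step 2 — volume: V = 0.292145 * 2.105*3600 = 2213.87 m^3
Step 3 — depth: d = V/A * 1000 = 2213.87/4778 * 1000 = 463.3 mm
Therefore the depth of water applied = 463.3 mm.


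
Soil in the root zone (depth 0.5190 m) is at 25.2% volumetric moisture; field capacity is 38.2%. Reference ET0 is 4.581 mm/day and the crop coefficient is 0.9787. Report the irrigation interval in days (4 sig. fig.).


Approach: apply soil-water budget scheduling, SMD = (FC-theta)/100*depth*1000; ETc = ET0*Kc; interval = SMD/ETc.
Step 1 — soil moisture deficit:
  SMD = (38.2 - 25.2)/100 * 0.5190 * 1000 = 67.4700 mm
Step 2 — daily crop ET (ETc = ET0*Kc):
  ETc = 4.581 * 0.9787 = 4.48342 mm/day
Step 3 — irrigation interval (SMD/ETc):
  interval = 67.4700 / 4.48342 = 15.05 days
Therefore the irrigation interval = 15.05 days.


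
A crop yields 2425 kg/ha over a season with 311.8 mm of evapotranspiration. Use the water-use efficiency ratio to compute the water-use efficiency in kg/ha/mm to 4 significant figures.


Approach: apply the water-use efficiency ratio, WUE = yield/ET.
WUE = 2425 / 311.8 = 7.777 kg/ha/mm
Therefore the water-use efficiency = 7.777 kg/ha/mm.


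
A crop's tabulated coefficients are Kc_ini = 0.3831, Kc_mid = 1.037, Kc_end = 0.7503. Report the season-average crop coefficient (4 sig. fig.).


Approach: apply a simple seasonal average, Kc_avg = (Kc_ini + Kc_mid + Kc_end)/3.
Kc_avg = (0.3831 + 1.037 + 0.7503)/3 = 0.7235
Therefore the season-average crop coefficient = 0.7235.


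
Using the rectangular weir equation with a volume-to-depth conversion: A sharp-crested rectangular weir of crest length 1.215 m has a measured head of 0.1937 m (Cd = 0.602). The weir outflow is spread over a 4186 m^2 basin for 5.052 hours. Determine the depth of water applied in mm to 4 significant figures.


Approach: apply the rectangular weir equation with a volume-to-depth conversion, Q = (2/3)*Cd*L*sqrt(2g)*H^1.5; d = Q*t/A * 1000.
Step 1 — weir discharge:
  Q = (2/3)*0.602*1.215*sqrt(2*9.81)*0.1937^1.5 = 0.184130 m^3/s
Step 2 — volume: V = 0.184130 * 5.052*3600 = 3348.82 m^3
Step 3 — depth: d = V/A * 1000 = 3348.82/4186 * 1000 = 800.0 mm
Therefore the depth of water applied = 800.0 mm.


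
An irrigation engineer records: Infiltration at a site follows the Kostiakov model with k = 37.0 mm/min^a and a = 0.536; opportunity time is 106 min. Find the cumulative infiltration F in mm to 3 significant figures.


Approach: apply the Kostiakov infiltration equation, F = k*t^a.
F = 37.0 * 106^0.536 = 451 mm
Therefore the cumulative infiltration F = 451 mm.


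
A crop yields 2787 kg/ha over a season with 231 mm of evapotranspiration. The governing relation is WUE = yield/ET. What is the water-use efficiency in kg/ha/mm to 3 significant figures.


WUE = 2787 / 231 = 12.1 kg/ha/mm
Therefore the water-use efficiency = 12.1 kg/ha/mm.


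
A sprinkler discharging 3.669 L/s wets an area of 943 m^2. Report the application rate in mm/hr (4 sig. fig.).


Approach: apply the application rate relation, rate = (Q/A)*3600.
rate = (3.669 / 943) * 3600 = 14.01 mm/hr
Therefore the application rate = 14.01 mm/hr.


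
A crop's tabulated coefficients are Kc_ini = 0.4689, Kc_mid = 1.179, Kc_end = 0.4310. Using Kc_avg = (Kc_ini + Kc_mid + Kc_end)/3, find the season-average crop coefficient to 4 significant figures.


Kc_avg = (0.4689 + 1.179 + 0.4310)/3 = 0.6930
Therefore the season-average crop coefficient = 0.6930.


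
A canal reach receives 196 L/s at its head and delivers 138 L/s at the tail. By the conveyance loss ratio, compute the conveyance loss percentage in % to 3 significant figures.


Approach: apply the conveyance loss ratio, loss% = ((Q_head - Q_tail)/Q_head)*100.
loss = ((196 - 138)/196)*100 = 29.6 %
Therefore the conveyance loss percentage = 29.6 %.


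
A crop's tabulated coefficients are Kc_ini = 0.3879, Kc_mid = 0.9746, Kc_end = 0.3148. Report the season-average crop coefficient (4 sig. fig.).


Approach: apply a simple seasonal average, Kc_avg = (Kc_ini + Kc_mid + Kc_end)/3.
Kc_avg = (0.3879 + 0.9746 + 0.3148)/3 = 0.5591
Therefore the season-average crop coefficient = 0.5591.


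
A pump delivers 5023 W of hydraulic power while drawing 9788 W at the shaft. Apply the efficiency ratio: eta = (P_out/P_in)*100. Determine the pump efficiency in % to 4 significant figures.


eta = (5023 / 9788) * 100 = 51.32 %
Therefore the pump efficiency = 51.32 %.


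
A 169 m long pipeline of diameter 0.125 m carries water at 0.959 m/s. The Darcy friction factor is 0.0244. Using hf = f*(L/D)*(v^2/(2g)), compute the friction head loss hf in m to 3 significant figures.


hf = 0.0244 * (169/0.125) * (0.959^2 / (2*9.81))
hf = 1.55 m
Therefore the friction head loss hf = 1.55 m.


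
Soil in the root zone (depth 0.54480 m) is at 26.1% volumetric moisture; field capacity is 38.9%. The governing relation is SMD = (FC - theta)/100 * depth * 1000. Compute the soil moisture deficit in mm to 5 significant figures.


SMD = (38.9 - 26.1)/100 * 0.54480 * 1000 = 69.734 mm
Therefore the soil moisture deficit = 69.734 mm.


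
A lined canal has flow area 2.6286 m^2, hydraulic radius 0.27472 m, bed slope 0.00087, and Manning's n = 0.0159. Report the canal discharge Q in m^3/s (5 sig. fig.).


Approach: apply Manning's equation, Q = (1/n)*A*R^(2/3)*S^(1/2).
Q = (1/0.0159) * 2.6286 * 0.27472^(2/3) * 0.00087^(1/2) = 2.0607 m^3/s
Therefore the canal discharge Q = 2.0607 m^3/s.


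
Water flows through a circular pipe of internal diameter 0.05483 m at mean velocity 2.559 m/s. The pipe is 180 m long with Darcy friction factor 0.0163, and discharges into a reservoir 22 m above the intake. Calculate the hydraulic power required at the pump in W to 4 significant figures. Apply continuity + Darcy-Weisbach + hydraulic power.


Approach: apply continuity + Darcy-Weisbach + hydraulic power, Q = A*v; hf = f*(L/D)*(v^2/(2g)); H = static + hf; P = rho*g*Q*H.
Step 1 — flow rate (continuity, Q = A*v):
  A = pi*(0.05483/2)^2 = 0.00236117 m^2
  Q = 0.00236117 * 2.559 = 0.00604222 m^3/s
Step 2 — friction head loss (Darcy-Weisbach):
  hf = 0.0163 * (180/0.05483) * (2.559^2 / (2*9.81))
  hf = 17.8601 m
Step 3 — total head: H = 22 + 17.8601 = 39.8601 m
Step 4 — hydraulic power (P = rho*g*Q*H):
  P = 1000 * 9.81 * 0.00604222 * 39.8601 = 2363 W
Therefore the hydraulic power required at the pump = 2363 W.


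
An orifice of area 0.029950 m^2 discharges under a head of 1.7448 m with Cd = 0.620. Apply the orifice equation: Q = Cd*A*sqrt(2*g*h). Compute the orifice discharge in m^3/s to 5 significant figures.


Q = 0.620 * 0.029950 * sqrt(2*9.81*1.7448) = 0.10865 m^3/s
Therefore the orifice discharge = 0.10865 m^3/s.


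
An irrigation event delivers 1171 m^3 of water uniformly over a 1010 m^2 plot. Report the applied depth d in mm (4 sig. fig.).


Approach: apply depth from volume over area, d = (V/A)*1000.
d = (1171 / 1010) * 1000 = 1159 mm
Therefore the applied depth d = 1159 mm.


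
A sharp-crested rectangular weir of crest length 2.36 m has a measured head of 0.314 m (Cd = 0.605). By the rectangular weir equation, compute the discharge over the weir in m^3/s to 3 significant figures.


Approach: apply the rectangular weir equation, Q = (2/3)*Cd*L*sqrt(2g)*H^1.5.
Q = (2/3)*0.605*2.36*sqrt(2*9.81)*0.314^1.5 = 0.742 m^3/s
Therefore the discharge over the weir = 0.742 m^3/s.


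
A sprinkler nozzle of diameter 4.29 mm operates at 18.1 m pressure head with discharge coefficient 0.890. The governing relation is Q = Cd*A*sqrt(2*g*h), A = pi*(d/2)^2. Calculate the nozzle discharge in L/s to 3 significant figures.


A = pi*(4.29e-3/2)^2 = 1.4455e-05 m^2
Q = 0.890 * 1.4455e-05 * sqrt(2*9.81*18.1) * 1000 = 0.242 L/s
Therefore the nozzle discharge = 0.242 L/s.


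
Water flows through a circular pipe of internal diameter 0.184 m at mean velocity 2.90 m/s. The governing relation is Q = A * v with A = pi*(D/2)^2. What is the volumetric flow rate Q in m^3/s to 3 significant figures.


A = pi*(0.184/2)^2 = 0.026590 m^2
Q = 0.026590 * 2.90 = 0.0771 m^3/s
Therefore the volumetric flow rate Q = 0.0771 m^3/s.


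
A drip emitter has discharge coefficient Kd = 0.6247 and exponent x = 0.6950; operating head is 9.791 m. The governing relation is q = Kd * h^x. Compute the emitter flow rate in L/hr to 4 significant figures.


q = 0.6247 * 9.791^0.6950 = 3.050 L/hr
Therefore the emitter flow rate = 3.050 L/hr.


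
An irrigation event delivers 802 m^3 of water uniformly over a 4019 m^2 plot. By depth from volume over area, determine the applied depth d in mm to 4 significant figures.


Approach: apply depth from volume over area, d = (V/A)*1000.
d = (802 / 4019) * 1000 = 199.6 mm
Therefore the applied depth d = 199.6 mm.


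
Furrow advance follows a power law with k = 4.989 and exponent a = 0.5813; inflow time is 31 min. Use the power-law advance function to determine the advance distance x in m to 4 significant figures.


Approach: apply the power-law advance function, x = k*t^a.
x = 4.989 * 31^0.5813 = 36.72 m
Therefore the advance distance x = 36.72 m.


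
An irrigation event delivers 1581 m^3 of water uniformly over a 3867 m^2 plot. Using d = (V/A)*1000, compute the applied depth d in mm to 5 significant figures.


d = (1581 / 3867) * 1000 = 408.84 mm
Therefore the applied depth d = 408.84 mm.


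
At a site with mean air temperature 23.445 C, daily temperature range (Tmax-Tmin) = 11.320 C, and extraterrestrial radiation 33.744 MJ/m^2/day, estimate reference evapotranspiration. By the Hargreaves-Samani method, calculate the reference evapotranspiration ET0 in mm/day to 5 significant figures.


Approach: apply the Hargreaves-Samani method, ET0 = 0.0023*(Tmean+17.8)*sqrt(Tmax-Tmin)*0.408*Ra.
ET0 = 0.0023*(23.445+17.8)*sqrt(11.320)*0.408*33.744 = 4.3942 mm/day
Therefore the reference evapotranspiration ET0 = 4.3942 mm/day.


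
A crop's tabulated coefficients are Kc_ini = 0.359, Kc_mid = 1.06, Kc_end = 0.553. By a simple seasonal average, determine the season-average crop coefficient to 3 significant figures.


Approach: apply a simple seasonal average, Kc_avg = (Kc_ini + Kc_mid + Kc_end)/3.
Kc_avg = (0.359 + 1.06 + 0.553)/3 = 0.657
Therefore the season-average crop coefficient = 0.657.


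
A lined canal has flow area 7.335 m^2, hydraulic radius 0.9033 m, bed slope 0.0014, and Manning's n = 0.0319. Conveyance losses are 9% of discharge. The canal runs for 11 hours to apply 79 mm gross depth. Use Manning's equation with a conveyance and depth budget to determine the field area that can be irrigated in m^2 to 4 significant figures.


Approach: apply Manning's equation with a conveyance and depth budget, Q = (1/n)*A*R^(2/3)*S^(1/2); Q_field = Q*(1-loss); Area = Q_field*t/(d/1000).
Step 1 — canal discharge (Manning's equation):
  Q = (1/0.0319) * 7.335 * 0.9033^(2/3) * 0.0014^(1/2) = 8.03948 m^3/s
Step 2 — delivered flow: Q_field = 8.03948*(1 - 9/100) = 7.31593 m^3/s
Step 3 — volume delivered: V = 7.31593 * 11*3600 = 289711 m^3
Step 4 — area served: A = V / (depth/1000) = 289711 / 0.079 = 3667000 m^2
Therefore the field area that can be irrigated = 3667000 m^2.
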